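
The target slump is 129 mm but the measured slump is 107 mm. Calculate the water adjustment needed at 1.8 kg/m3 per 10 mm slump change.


Difference = 129 - 107 = 22 mm
Water adjustment = 22 * 1.8 / 10 = 4.0 kg/m3

4.0


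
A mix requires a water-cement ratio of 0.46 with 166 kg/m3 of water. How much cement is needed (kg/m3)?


Cement = water / (w/c)
= 166 / 0.46
= 360.9 kg/m3

360.9


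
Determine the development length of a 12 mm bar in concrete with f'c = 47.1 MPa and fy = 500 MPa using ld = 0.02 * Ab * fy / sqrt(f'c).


Ab = pi * 12^2 / 4 = 113.097 mm2
ld = 0.02 * 113.097 * 500 / sqrt(47.1)
= 164.8 mm

164.8


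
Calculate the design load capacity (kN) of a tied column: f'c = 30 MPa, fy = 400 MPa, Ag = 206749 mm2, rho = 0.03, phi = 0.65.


Ast = rho * Ag = 0.03 * 206749 = 6202.47 mm2
phi*Pn = 0.65 * 0.80 * (0.85 * 30 * (206749 - 6202.47) + 400 * 6202.47) / 1000
= 3949.36 kN

3949.36


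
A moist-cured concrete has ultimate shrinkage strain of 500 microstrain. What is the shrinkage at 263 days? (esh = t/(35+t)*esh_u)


esh(263) = 263 / (35 + 263) * 500
= 263 / 298 * 500
= 441.3 microstrain

441.3


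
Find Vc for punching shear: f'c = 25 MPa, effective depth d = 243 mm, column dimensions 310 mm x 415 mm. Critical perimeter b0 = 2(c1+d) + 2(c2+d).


b0 = 2*(310 + 243) + 2*(415 + 243) = 2422 mm
Vc = 0.33 * sqrt(25) * 2422 * 243 / 1000
= 971.1 kN

971.1


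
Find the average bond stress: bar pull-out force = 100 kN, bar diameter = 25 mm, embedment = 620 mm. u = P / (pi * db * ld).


u = P / (pi * db * ld)
= 100 * 1000 / (pi * 25 * 620)
= 2.054 MPa

2.054


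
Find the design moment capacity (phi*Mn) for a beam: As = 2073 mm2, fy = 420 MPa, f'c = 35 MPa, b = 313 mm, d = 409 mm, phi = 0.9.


a = As * fy / (0.85 * f'c * b)
= 2073 * 420 / (0.85 * 35 * 313)
= 93.5012 mm
Mn = As * fy * (d - a/2) / 10^6
= 315.3961 kN-m
phi*Mn = 0.9 * 315.3961 = 283.86 kN-m

283.86


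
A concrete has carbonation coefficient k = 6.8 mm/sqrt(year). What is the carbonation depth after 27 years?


depth = k * sqrt(t)
= 6.8 * sqrt(27)
= 35.33 mm

35.33


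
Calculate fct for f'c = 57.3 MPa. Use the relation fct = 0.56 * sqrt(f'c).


fct = 0.56 * sqrt(57.3)
= 0.56 * 7.57
= 4.239 MPa

4.239


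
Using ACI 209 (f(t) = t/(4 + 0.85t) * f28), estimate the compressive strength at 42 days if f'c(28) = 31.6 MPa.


f(42) = 42 / (4 + 0.85 * 42) * 31.6
= 42 / 39.7 * 31.6
= 33.43 MPa

33.43


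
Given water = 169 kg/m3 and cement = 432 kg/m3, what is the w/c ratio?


w/c = water / cement
w/c = 169 / 432 = 0.391

0.391


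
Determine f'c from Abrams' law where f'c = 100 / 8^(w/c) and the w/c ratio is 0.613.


f'c = 100 / 8^0.613
= 100 / 3.578
= 27.95 MPa

27.95


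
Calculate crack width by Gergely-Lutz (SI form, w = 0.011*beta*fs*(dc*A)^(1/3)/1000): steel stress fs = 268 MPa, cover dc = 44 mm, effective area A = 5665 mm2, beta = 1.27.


w = 0.011 * beta * fs * (dc * A)^(1/3) / 1000
= 0.011 * 1.27 * 268 * (44 * 5665)^(1/3) / 1000
= 0.236 mm

0.236


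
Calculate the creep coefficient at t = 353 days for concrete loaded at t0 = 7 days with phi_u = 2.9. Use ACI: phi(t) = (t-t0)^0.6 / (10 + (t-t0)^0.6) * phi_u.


dt = 353 - 7 = 346
phi = 346^0.6 / (10 + 346^0.6) * 2.9
= 2.231

2.231


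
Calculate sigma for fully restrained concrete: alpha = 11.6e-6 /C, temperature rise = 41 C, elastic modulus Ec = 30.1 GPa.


sigma = alpha * dT * Ec
= 11.6e-6 * 41 * 30.1 * 1000
= 14.316 MPa

14.316


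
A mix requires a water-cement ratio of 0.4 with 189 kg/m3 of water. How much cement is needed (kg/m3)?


Cement = water / (w/c)
= 189 / 0.4
= 472.5 kg/m3

472.5


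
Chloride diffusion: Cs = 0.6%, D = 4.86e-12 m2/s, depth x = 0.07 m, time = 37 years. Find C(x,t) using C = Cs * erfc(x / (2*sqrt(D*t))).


t_seconds = 37 * 365.25 * 24 * 3600 = 1167631200.0 s
arg = 0.07 / (2 * sqrt(4.86e-12 * 1167631200.0))
= 0.4646
erfc(0.4646) = 0.5111
C = 0.6 * 0.5111 = 0.3067%

0.3067


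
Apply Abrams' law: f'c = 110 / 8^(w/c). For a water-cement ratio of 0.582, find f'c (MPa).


f'c = 110 / 8^0.582
= 110 / 3.354
= 32.79 MPa

32.79


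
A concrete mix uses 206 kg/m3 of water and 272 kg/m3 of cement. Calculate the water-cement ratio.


w/c = water / cement
w/c = 206 / 272 = 0.757

0.757


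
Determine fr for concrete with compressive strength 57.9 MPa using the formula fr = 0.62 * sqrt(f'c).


fr = 0.62 * sqrt(57.9)
= 4.718 MPa

4.718


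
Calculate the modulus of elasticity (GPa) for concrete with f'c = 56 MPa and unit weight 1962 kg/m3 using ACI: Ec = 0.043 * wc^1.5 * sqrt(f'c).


Ec = 0.043 * 1962^1.5 * sqrt(56) / 1000
= 27.96 GPa

27.96


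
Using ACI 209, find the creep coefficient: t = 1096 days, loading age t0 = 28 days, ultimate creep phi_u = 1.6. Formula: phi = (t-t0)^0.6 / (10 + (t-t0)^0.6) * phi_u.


dt = 1096 - 28 = 1068
phi = 1068^0.6 / (10 + 1068^0.6) * 1.6
= 1.388

1.388


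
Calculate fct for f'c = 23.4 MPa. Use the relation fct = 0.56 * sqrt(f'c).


fct = 0.56 * sqrt(23.4)
= 0.56 * 4.837
= 2.709 MPa

2.709


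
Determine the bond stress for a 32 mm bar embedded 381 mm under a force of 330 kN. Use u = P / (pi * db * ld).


u = P / (pi * db * ld)
= 330 * 1000 / (pi * 32 * 381)
= 8.616 MPa

8.616


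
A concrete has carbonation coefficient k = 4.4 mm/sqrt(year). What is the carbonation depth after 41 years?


depth = k * sqrt(t)
= 4.4 * sqrt(41)
= 28.17 mm

28.17


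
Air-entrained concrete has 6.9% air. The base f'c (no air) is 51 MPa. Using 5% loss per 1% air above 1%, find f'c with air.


Strength loss = (6.9 - 1) * 5 = 29.5%
f'c = 51 * (1 - 29.5/100)
= 35.96 MPa

35.96


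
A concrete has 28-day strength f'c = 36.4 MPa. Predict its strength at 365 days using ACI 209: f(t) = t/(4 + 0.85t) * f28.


f(365) = 365 / (4 + 0.85 * 365) * 36.4
= 365 / 314.25 * 36.4
= 42.28 MPa

42.28


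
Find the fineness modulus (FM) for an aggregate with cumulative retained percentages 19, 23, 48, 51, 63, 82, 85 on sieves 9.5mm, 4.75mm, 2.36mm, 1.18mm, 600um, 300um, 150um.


FM = sum(cumulative % retained) / 100
= 371 / 100
= 3.71

3.71


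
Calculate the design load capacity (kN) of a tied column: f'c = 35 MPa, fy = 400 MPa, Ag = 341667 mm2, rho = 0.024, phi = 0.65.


Ast = rho * Ag = 0.024 * 341667 = 8200.008 mm2
phi*Pn = 0.65 * 0.80 * (0.85 * 35 * (341667 - 8200.008) + 400 * 8200.008) / 1000
= 6864.34 kN

6864.34


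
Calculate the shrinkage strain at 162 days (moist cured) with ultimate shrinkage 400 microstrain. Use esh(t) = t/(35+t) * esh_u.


esh(162) = 162 / (35 + 162) * 400
= 162 / 197 * 400
= 328.9 microstrain

328.9


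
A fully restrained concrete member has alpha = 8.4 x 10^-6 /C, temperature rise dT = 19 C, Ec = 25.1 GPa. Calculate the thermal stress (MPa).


sigma = alpha * dT * Ec
= 8.4e-6 * 19 * 25.1 * 1000
= 4.006 MPa

4.006


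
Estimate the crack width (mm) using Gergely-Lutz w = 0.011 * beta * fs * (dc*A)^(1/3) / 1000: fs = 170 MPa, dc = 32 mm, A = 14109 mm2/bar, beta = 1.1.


w = 0.011 * beta * fs * (dc * A)^(1/3) / 1000
= 0.011 * 1.1 * 170 * (32 * 14109)^(1/3) / 1000
= 0.158 mm

0.158


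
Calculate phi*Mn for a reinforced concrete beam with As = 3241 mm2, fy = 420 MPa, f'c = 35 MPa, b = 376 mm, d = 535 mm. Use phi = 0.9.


a = As * fy / (0.85 * f'c * b)
= 3241 * 420 / (0.85 * 35 * 376)
= 121.6896 mm
Mn = As * fy * (d - a/2) / 10^6
= 645.4295 kN-m
phi*Mn = 0.9 * 645.4295 = 580.89 kN-m

580.89


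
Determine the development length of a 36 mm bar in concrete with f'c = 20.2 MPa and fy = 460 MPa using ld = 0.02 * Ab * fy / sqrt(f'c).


Ab = pi * 36^2 / 4 = 1017.876 mm2
ld = 0.02 * 1017.876 * 460 / sqrt(20.2)
= 2083.6 mm

2083.6


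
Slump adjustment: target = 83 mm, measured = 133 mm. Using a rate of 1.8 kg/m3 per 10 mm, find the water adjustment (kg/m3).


Difference = 83 - 133 = -50 mm
Water adjustment = -50 * 1.8 / 10 = -9.0 kg/m3

-9.0


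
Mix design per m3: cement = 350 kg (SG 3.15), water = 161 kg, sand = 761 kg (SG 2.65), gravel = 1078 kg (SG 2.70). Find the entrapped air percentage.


Vol cement = 350 / (3.15 * 1000) = 0.111111 m3
Vol water = 161 / 1000 = 0.161 m3
Vol sand = 761 / (2.65 * 1000) = 0.28717 m3
Vol gravel = 1078 / (2.70 * 1000) = 0.399259 m3
Total solid + water volume = 0.95854 m3
Air = (1 - 0.95854) * 100 = 4.15%

4.15


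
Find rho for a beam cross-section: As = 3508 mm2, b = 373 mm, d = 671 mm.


rho = As / (b * d)
= 3508 / (373 * 671)
= 0.014

0.014


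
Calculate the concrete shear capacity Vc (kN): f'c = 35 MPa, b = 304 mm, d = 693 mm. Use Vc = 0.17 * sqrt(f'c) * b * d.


Vc = 0.17 * sqrt(35) * 304 * 693 / 1000
= 211.88 kN

211.88


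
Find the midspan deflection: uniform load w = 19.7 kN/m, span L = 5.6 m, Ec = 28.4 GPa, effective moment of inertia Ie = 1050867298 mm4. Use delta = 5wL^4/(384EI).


Convert: L = 5.6 m = 5600 mm, Ec = 28.4 GPa = 28400 MPa
delta = 5 * 19.7 * 5600^4 / (384 * 28400 * 1050867298)
= 8.45 mm

8.45


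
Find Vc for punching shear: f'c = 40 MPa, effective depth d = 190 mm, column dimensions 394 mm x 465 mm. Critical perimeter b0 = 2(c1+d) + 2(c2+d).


b0 = 2*(394 + 190) + 2*(465 + 190) = 2478 mm
Vc = 0.33 * sqrt(40) * 2478 * 190 / 1000
= 982.65 kN

982.65


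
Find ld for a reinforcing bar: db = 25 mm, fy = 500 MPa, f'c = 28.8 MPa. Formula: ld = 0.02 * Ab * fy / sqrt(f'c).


Ab = pi * 25^2 / 4 = 490.874 mm2
ld = 0.02 * 490.874 * 500 / sqrt(28.8)
= 914.7 mm

914.7


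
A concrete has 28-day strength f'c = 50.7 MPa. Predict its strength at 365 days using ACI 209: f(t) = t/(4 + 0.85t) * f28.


f(365) = 365 / (4 + 0.85 * 365) * 50.7
= 365 / 314.25 * 50.7
= 58.89 MPa

58.89


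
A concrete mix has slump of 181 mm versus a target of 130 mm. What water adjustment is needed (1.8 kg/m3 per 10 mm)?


Difference = 130 - 181 = -51 mm
Water adjustment = -51 * 1.8 / 10 = -9.2 kg/m3

-9.2


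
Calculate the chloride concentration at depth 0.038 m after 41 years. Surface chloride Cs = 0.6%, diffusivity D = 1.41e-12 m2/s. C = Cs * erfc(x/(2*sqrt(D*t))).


t_seconds = 41 * 365.25 * 24 * 3600 = 1293861600.0 s
arg = 0.038 / (2 * sqrt(1.41e-12 * 1293861600.0))
= 0.4448
erfc(0.4448) = 0.5293
C = 0.6 * 0.5293 = 0.3176%

0.3176


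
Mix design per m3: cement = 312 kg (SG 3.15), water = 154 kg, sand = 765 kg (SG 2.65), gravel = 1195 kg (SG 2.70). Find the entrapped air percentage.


Vol cement = 312 / (3.15 * 1000) = 0.099048 m3
Vol water = 154 / 1000 = 0.154 m3
Vol sand = 765 / (2.65 * 1000) = 0.288679 m3
Vol gravel = 1195 / (2.70 * 1000) = 0.442593 m3
Total solid + water volume = 0.984319 m3
Air = (1 - 0.984319) * 100 = 1.57%

1.57


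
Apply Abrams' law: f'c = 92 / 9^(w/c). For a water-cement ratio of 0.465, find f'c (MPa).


f'c = 92 / 9^0.465
= 92 / 2.778
= 33.12 MPa

33.12


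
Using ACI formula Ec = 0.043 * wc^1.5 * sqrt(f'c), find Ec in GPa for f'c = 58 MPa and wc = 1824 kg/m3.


Ec = 0.043 * 1824^1.5 * sqrt(58) / 1000
= 25.51 GPa

25.51


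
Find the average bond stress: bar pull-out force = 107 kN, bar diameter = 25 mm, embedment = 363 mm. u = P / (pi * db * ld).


u = P / (pi * db * ld)
= 107 * 1000 / (pi * 25 * 363)
= 3.753 MPa

3.753


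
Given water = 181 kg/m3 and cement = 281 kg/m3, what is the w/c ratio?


w/c = water / cement
w/c = 181 / 281 = 0.644

0.644


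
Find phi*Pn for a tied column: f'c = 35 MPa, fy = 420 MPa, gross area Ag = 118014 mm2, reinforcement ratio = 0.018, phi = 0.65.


Ast = rho * Ag = 0.018 * 118014 = 2124.252 mm2
phi*Pn = 0.65 * 0.80 * (0.85 * 35 * (118014 - 2124.252) + 420 * 2124.252) / 1000
= 2256.75 kN

2256.75


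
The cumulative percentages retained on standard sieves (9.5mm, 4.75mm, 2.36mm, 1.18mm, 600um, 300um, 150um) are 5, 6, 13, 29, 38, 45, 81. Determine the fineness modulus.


FM = sum(cumulative % retained) / 100
= 217 / 100
= 2.17

2.17


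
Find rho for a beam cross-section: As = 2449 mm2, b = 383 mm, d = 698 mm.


rho = As / (b * d)
= 2449 / (383 * 698)
= 0.0092

0.0092


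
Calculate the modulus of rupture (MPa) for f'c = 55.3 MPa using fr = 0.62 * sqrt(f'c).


fr = 0.62 * sqrt(55.3)
= 4.611 MPa

4.611


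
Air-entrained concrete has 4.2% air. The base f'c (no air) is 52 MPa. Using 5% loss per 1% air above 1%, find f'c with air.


Strength loss = (4.2 - 1) * 5 = 16.0%
f'c = 52 * (1 - 16.0/100)
= 43.68 MPa

43.68


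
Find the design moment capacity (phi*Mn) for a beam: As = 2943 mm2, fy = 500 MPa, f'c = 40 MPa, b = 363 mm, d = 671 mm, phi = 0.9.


a = As * fy / (0.85 * f'c * b)
= 2943 * 500 / (0.85 * 40 * 363)
= 119.227 mm
Mn = As * fy * (d - a/2) / 10^6
= 899.6552 kN-m
phi*Mn = 0.9 * 899.6552 = 809.69 kN-m

809.69


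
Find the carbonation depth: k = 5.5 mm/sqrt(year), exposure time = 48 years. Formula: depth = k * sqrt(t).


depth = k * sqrt(t)
= 5.5 * sqrt(48)
= 38.11 mm

38.11


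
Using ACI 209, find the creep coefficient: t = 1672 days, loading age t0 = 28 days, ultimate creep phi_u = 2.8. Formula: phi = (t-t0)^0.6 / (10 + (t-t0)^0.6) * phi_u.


dt = 1672 - 28 = 1644
phi = 1644^0.6 / (10 + 1644^0.6) * 2.8
= 2.505

2.505


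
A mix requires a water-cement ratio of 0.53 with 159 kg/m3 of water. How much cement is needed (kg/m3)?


Cement = water / (w/c)
= 159 / 0.53
= 300.0 kg/m3

300.0


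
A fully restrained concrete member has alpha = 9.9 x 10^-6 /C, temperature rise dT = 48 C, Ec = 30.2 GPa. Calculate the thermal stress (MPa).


sigma = alpha * dT * Ec
= 9.9e-6 * 48 * 30.2 * 1000
= 14.351 MPa

14.351


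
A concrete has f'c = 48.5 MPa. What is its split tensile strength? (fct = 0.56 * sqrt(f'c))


fct = 0.56 * sqrt(48.5)
= 0.56 * 6.964
= 3.9 MPa

3.9


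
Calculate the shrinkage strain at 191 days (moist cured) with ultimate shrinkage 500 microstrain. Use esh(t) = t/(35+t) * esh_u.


esh(191) = 191 / (35 + 191) * 500
= 191 / 226 * 500
= 422.6 microstrain

422.6


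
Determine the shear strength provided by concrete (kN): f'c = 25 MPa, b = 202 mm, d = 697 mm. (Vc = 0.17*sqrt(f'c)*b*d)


Vc = 0.17 * sqrt(25) * 202 * 697 / 1000
= 119.67 kN

119.67


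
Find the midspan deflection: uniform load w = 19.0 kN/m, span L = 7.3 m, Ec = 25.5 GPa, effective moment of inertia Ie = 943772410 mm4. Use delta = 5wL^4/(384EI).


Convert: L = 7.3 m = 7300 mm, Ec = 25.5 GPa = 25500 MPa
delta = 5 * 19.0 * 7300^4 / (384 * 25500 * 943772410)
= 29.19 mm

29.19


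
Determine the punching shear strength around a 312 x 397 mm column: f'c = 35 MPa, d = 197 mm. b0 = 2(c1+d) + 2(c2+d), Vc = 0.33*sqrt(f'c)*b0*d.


b0 = 2*(312 + 197) + 2*(397 + 197) = 2206 mm
Vc = 0.33 * sqrt(35) * 2206 * 197 / 1000
= 848.44 kN

848.44


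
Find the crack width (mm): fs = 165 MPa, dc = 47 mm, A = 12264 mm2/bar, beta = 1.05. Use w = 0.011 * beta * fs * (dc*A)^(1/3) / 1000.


w = 0.011 * beta * fs * (dc * A)^(1/3) / 1000
= 0.011 * 1.05 * 165 * (47 * 12264)^(1/3) / 1000
= 0.159 mm

0.159


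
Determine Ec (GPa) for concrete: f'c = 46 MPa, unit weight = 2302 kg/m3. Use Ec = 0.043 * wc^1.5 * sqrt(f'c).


Ec = 0.043 * 2302^1.5 * sqrt(46) / 1000
= 32.21 GPa

32.21


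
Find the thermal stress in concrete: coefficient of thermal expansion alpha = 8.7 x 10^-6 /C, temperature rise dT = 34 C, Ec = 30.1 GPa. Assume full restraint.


sigma = alpha * dT * Ec
= 8.7e-6 * 34 * 30.1 * 1000
= 8.904 MPa

8.904


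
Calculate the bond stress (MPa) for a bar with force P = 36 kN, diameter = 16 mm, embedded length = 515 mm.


u = P / (pi * db * ld)
= 36 * 1000 / (pi * 16 * 515)
= 1.391 MPa

1.391


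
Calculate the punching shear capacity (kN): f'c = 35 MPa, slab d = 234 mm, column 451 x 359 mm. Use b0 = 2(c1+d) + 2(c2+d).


b0 = 2*(451 + 234) + 2*(359 + 234) = 2556 mm
Vc = 0.33 * sqrt(35) * 2556 * 234 / 1000
= 1167.68 kN

1167.68


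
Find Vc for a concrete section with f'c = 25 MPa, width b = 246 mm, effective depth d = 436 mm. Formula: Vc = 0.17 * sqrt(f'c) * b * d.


Vc = 0.17 * sqrt(25) * 246 * 436 / 1000
= 91.17 kN

91.17


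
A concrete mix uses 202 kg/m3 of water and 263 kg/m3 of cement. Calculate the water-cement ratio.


w/c = water / cement
w/c = 202 / 263 = 0.768

0.768


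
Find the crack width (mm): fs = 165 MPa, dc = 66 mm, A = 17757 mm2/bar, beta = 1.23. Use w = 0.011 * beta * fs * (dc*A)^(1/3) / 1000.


w = 0.011 * beta * fs * (dc * A)^(1/3) / 1000
= 0.011 * 1.23 * 165 * (66 * 17757)^(1/3) / 1000
= 0.235 mm

0.235


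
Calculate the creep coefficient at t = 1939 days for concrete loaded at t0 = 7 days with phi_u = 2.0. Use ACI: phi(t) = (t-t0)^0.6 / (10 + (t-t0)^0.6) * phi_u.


dt = 1939 - 7 = 1932
phi = 1932^0.6 / (10 + 1932^0.6) * 2.0
= 1.807

1.807


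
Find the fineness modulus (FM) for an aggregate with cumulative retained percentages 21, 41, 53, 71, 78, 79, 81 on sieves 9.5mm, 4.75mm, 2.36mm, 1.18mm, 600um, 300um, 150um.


FM = sum(cumulative % retained) / 100
= 424 / 100
= 4.24

4.24


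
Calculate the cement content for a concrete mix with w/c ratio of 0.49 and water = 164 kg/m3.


Cement = water / (w/c)
= 164 / 0.49
= 334.7 kg/m3

334.7


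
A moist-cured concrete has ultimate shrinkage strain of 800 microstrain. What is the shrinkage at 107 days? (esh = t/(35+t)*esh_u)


esh(107) = 107 / (35 + 107) * 800
= 107 / 142 * 800
= 602.8 microstrain

602.8


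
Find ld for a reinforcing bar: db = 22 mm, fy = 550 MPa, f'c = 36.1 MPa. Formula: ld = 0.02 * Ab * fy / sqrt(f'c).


Ab = pi * 22^2 / 4 = 380.133 mm2
ld = 0.02 * 380.133 * 550 / sqrt(36.1)
= 695.9 mm

695.9


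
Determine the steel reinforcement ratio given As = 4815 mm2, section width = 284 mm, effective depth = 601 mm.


rho = As / (b * d)
= 4815 / (284 * 601)
= 0.0282

0.0282


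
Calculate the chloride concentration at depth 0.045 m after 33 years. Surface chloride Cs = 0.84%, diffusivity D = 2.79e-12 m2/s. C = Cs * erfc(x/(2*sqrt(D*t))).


t_seconds = 33 * 365.25 * 24 * 3600 = 1041400800.0 s
arg = 0.045 / (2 * sqrt(2.79e-12 * 1041400800.0))
= 0.4174
erfc(0.4174) = 0.555
C = 0.84 * 0.555 = 0.4662%

0.4662


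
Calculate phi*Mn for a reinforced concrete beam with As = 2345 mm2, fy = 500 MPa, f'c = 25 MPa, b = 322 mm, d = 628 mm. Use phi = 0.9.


a = As * fy / (0.85 * f'c * b)
= 2345 * 500 / (0.85 * 25 * 322)
= 171.3555 mm
Mn = As * fy * (d - a/2) / 10^6
= 635.8728 kN-m
phi*Mn = 0.9 * 635.8728 = 572.29 kN-m

572.29


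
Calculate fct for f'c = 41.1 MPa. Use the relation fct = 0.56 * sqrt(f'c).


fct = 0.56 * sqrt(41.1)
= 0.56 * 6.411
= 3.59 MPa

3.59


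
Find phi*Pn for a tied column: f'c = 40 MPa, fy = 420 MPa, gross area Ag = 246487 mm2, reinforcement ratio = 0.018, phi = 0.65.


Ast = rho * Ag = 0.018 * 246487 = 4436.766 mm2
phi*Pn = 0.65 * 0.80 * (0.85 * 40 * (246487 - 4436.766) + 420 * 4436.766) / 1000
= 5248.44 kN

5248.44


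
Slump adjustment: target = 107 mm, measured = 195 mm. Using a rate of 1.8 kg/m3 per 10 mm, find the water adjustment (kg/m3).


Difference = 107 - 195 = -88 mm
Water adjustment = -88 * 1.8 / 10 = -15.8 kg/m3

-15.8


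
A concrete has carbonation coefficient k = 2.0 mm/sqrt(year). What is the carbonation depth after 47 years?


depth = k * sqrt(t)
= 2.0 * sqrt(47)
= 13.71 mm

13.71


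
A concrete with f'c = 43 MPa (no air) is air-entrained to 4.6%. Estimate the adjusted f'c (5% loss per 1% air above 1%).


Strength loss = (4.6 - 1) * 5 = 18.0%
f'c = 43 * (1 - 18.0/100)
= 35.26 MPa

35.26


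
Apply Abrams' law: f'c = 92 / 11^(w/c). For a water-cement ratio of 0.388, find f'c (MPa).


f'c = 92 / 11^0.388
= 92 / 2.535
= 36.29 MPa

36.29


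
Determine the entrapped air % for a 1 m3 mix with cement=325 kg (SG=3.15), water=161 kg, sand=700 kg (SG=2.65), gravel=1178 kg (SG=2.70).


Vol cement = 325 / (3.15 * 1000) = 0.103175 m3
Vol water = 161 / 1000 = 0.161 m3
Vol sand = 700 / (2.65 * 1000) = 0.264151 m3
Vol gravel = 1178 / (2.70 * 1000) = 0.436296 m3
Total solid + water volume = 0.964622 m3
Air = (1 - 0.964622) * 100 = 3.54%

3.54


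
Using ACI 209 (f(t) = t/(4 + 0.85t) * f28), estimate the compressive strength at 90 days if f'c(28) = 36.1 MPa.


f(90) = 90 / (4 + 0.85 * 90) * 36.1
= 90 / 80.5 * 36.1
= 40.36 MPa

40.36


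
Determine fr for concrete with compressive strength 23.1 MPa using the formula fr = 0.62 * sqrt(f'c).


fr = 0.62 * sqrt(23.1)
= 2.98 MPa

2.98


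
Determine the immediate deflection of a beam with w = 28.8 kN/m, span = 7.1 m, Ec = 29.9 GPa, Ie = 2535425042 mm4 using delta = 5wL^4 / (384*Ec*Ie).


Convert: L = 7.1 m = 7100 mm, Ec = 29.9 GPa = 29900 MPa
delta = 5 * 28.8 * 7100^4 / (384 * 29900 * 2535425042)
= 12.57 mm

12.57


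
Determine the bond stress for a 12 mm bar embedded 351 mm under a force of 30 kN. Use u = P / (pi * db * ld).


u = P / (pi * db * ld)
= 30 * 1000 / (pi * 12 * 351)
= 2.267 MPa

2.267


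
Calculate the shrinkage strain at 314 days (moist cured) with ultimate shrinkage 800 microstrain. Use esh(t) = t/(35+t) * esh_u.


esh(314) = 314 / (35 + 314) * 800
= 314 / 349 * 800
= 719.8 microstrain

719.8


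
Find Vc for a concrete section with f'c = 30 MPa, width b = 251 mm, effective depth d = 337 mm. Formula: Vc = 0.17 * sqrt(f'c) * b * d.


Vc = 0.17 * sqrt(30) * 251 * 337 / 1000
= 78.76 kN

78.76


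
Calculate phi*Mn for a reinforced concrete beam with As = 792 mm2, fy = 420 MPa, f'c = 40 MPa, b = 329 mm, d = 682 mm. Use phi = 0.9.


a = As * fy / (0.85 * f'c * b)
= 792 * 420 / (0.85 * 40 * 329)
= 29.7372 mm
Mn = As * fy * (d - a/2) / 10^6
= 221.9146 kN-m
phi*Mn = 0.9 * 221.9146 = 199.72 kN-m

199.72


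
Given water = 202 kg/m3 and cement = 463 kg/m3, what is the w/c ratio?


w/c = water / cement
w/c = 202 / 463 = 0.436

0.436


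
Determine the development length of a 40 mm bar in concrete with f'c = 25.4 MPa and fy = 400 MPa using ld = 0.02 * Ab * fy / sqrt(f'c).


Ab = pi * 40^2 / 4 = 1256.637 mm2
ld = 0.02 * 1256.637 * 400 / sqrt(25.4)
= 1994.7 mm

1994.7


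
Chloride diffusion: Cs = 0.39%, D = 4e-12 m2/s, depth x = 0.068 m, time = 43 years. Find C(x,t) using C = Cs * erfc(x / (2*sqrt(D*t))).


t_seconds = 43 * 365.25 * 24 * 3600 = 1356976800.0 s
arg = 0.068 / (2 * sqrt(4e-12 * 1356976800.0))
= 0.4615
erfc(0.4615) = 0.514
C = 0.39 * 0.514 = 0.2005%

0.2005


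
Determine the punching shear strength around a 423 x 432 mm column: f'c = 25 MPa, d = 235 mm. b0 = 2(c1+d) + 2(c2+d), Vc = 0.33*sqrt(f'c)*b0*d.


b0 = 2*(423 + 235) + 2*(432 + 235) = 2650 mm
Vc = 0.33 * sqrt(25) * 2650 * 235 / 1000
= 1027.54 kN

1027.54


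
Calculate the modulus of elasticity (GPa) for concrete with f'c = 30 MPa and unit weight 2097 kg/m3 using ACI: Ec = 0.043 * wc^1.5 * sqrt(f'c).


Ec = 0.043 * 2097^1.5 * sqrt(30) / 1000
= 22.62 GPa

22.62


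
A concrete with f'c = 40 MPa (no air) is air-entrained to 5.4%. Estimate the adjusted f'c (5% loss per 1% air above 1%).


Strength loss = (5.4 - 1) * 5 = 22.0%
f'c = 40 * (1 - 22.0/100)
= 31.2 MPa

31.2


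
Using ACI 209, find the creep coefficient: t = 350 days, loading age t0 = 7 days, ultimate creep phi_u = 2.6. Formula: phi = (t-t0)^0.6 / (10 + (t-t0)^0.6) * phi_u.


dt = 350 - 7 = 343
phi = 343^0.6 / (10 + 343^0.6) * 2.6
= 1.998

1.998


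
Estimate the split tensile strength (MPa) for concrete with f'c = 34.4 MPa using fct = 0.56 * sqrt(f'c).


fct = 0.56 * sqrt(34.4)
= 0.56 * 5.865
= 3.284 MPa

3.284


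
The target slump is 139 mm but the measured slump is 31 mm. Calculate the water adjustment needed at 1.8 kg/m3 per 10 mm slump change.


Difference = 139 - 31 = 108 mm
Water adjustment = 108 * 1.8 / 10 = 19.4 kg/m3

19.4


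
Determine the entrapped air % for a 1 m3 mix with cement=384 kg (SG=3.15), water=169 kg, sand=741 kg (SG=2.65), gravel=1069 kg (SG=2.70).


Vol cement = 384 / (3.15 * 1000) = 0.121905 m3
Vol water = 169 / 1000 = 0.169 m3
Vol sand = 741 / (2.65 * 1000) = 0.279623 m3
Vol gravel = 1069 / (2.70 * 1000) = 0.395926 m3
Total solid + water volume = 0.966453 m3
Air = (1 - 0.966453) * 100 = 3.35%

3.35


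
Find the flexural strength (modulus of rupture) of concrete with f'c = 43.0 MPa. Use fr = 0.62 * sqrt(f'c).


fr = 0.62 * sqrt(43.0)
= 4.066 MPa

4.066


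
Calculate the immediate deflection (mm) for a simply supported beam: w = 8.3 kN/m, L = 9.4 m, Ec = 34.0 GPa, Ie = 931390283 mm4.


Convert: L = 9.4 m = 9400 mm, Ec = 34.0 GPa = 34000 MPa
delta = 5 * 8.3 * 9400^4 / (384 * 34000 * 931390283)
= 26.65 mm

26.65


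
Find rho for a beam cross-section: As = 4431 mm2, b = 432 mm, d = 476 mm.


rho = As / (b * d)
= 4431 / (432 * 476)
= 0.0215

0.0215


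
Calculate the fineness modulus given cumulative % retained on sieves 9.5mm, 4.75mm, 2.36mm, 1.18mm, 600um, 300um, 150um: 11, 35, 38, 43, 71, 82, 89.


FM = sum(cumulative % retained) / 100
= 369 / 100
= 3.69

3.69


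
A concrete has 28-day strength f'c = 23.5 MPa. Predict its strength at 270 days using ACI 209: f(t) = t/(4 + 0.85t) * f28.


f(270) = 270 / (4 + 0.85 * 270) * 23.5
= 270 / 233.5 * 23.5
= 27.17 MPa

27.17


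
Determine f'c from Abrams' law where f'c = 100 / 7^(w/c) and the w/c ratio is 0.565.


f'c = 100 / 7^0.565
= 100 / 3.002
= 33.31 MPa

33.31


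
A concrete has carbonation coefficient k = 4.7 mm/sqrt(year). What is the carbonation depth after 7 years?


depth = k * sqrt(t)
= 4.7 * sqrt(7)
= 12.44 mm

12.44


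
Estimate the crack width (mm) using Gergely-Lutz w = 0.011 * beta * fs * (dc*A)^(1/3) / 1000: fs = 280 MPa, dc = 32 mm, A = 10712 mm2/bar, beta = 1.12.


w = 0.011 * beta * fs * (dc * A)^(1/3) / 1000
= 0.011 * 1.12 * 280 * (32 * 10712)^(1/3) / 1000
= 0.241 mm

0.241


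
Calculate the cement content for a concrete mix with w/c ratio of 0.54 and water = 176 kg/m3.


Cement = water / (w/c)
= 176 / 0.54
= 325.9 kg/m3

325.9


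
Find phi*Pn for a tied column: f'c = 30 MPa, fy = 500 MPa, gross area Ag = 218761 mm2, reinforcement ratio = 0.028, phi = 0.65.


Ast = rho * Ag = 0.028 * 218761 = 6125.308 mm2
phi*Pn = 0.65 * 0.80 * (0.85 * 30 * (218761 - 6125.308) + 500 * 6125.308) / 1000
= 4412.13 kN

4412.13


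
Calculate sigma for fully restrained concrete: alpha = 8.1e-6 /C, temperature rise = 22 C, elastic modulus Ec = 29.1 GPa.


sigma = alpha * dT * Ec
= 8.1e-6 * 22 * 29.1 * 1000
= 5.186 MPa

5.186


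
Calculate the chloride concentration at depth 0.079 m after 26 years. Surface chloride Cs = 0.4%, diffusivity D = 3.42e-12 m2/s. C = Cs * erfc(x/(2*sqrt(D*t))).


t_seconds = 26 * 365.25 * 24 * 3600 = 820497600.0 s
arg = 0.079 / (2 * sqrt(3.42e-12 * 820497600.0))
= 0.7457
erfc(0.7457) = 0.2916
C = 0.4 * 0.2916 = 0.1167%

0.1167


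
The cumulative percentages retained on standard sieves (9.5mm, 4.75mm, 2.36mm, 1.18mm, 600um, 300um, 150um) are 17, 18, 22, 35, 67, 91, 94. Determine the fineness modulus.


FM = sum(cumulative % retained) / 100
= 344 / 100
= 3.44

3.44


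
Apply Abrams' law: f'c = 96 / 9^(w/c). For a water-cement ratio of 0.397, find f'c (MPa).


f'c = 96 / 9^0.397
= 96 / 2.392
= 40.13 MPa

40.13


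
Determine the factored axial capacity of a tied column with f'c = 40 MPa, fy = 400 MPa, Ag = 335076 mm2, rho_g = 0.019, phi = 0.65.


Ast = rho * Ag = 0.019 * 335076 = 6366.444 mm2
phi*Pn = 0.65 * 0.80 * (0.85 * 40 * (335076 - 6366.444) + 400 * 6366.444) / 1000
= 7135.81 kN

7135.81


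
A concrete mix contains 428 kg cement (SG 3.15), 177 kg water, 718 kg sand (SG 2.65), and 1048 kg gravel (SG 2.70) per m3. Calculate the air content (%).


Vol cement = 428 / (3.15 * 1000) = 0.135873 m3
Vol water = 177 / 1000 = 0.177 m3
Vol sand = 718 / (2.65 * 1000) = 0.270943 m3
Vol gravel = 1048 / (2.70 * 1000) = 0.388148 m3
Total solid + water volume = 0.971965 m3
Air = (1 - 0.971965) * 100 = 2.8%

2.8


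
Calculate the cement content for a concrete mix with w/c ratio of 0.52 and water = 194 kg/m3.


Cement = water / (w/c)
= 194 / 0.52
= 373.1 kg/m3

373.1


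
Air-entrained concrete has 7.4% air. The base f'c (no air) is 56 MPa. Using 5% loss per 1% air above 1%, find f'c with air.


Strength loss = (7.4 - 1) * 5 = 32.0%
f'c = 56 * (1 - 32.0/100)
= 38.08 MPa

38.08


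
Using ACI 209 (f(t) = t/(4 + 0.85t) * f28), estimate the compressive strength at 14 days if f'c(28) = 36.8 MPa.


f(14) = 14 / (4 + 0.85 * 14) * 36.8
= 14 / 15.9 * 36.8
= 32.4 MPa

32.4


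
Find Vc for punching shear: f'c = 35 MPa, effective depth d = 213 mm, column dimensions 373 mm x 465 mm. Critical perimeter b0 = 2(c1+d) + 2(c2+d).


b0 = 2*(373 + 213) + 2*(465 + 213) = 2528 mm
Vc = 0.33 * sqrt(35) * 2528 * 213 / 1000
= 1051.25 kN

1051.25


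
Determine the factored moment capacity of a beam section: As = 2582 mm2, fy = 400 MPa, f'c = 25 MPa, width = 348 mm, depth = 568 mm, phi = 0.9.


a = As * fy / (0.85 * f'c * b)
= 2582 * 400 / (0.85 * 25 * 348)
= 139.6619 mm
Mn = As * fy * (d - a/2) / 10^6
= 514.509 kN-m
phi*Mn = 0.9 * 514.509 = 463.06 kN-m

463.06


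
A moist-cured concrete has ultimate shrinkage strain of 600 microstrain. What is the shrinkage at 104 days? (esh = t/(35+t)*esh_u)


esh(104) = 104 / (35 + 104) * 600
= 104 / 139 * 600
= 448.9 microstrain

448.9


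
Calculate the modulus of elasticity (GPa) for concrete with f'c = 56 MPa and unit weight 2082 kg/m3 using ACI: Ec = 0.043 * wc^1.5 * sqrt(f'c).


Ec = 0.043 * 2082^1.5 * sqrt(56) / 1000
= 30.57 GPa

30.57


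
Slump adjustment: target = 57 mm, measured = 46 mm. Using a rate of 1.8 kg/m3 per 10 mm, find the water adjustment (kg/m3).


Difference = 57 - 46 = 11 mm
Water adjustment = 11 * 1.8 / 10 = 2.0 kg/m3

2.0


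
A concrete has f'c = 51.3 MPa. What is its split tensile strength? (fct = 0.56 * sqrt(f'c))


fct = 0.56 * sqrt(51.3)
= 0.56 * 7.162
= 4.011 MPa

4.011


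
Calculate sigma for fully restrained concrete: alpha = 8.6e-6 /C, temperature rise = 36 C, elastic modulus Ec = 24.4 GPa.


sigma = alpha * dT * Ec
= 8.6e-6 * 36 * 24.4 * 1000
= 7.554 MPa

7.554


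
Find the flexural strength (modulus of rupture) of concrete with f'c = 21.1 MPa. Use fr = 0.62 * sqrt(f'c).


fr = 0.62 * sqrt(21.1)
= 2.848 MPa

2.848


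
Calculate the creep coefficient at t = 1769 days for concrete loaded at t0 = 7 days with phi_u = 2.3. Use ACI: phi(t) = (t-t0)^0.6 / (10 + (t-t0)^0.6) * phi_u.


dt = 1769 - 7 = 1762
phi = 1762^0.6 / (10 + 1762^0.6) * 2.3
= 2.067

2.067


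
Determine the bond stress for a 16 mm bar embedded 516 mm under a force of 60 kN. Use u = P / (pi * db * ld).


u = P / (pi * db * ld)
= 60 * 1000 / (pi * 16 * 516)
= 2.313 MPa

2.313


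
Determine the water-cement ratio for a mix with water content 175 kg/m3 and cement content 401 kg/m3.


w/c = water / cement
w/c = 175 / 401 = 0.436

0.436


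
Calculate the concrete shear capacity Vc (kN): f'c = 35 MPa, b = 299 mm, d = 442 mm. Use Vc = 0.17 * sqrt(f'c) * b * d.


Vc = 0.17 * sqrt(35) * 299 * 442 / 1000
= 132.92 kN

132.92


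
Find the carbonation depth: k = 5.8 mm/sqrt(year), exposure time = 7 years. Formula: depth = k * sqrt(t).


depth = k * sqrt(t)
= 5.8 * sqrt(7)
= 15.35 mm

15.35


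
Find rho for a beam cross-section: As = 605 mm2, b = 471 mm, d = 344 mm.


rho = As / (b * d)
= 605 / (471 * 344)
= 0.0037

0.0037


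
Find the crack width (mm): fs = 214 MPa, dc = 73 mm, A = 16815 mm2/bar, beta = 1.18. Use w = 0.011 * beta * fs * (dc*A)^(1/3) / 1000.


w = 0.011 * beta * fs * (dc * A)^(1/3) / 1000
= 0.011 * 1.18 * 214 * (73 * 16815)^(1/3) / 1000
= 0.297 mm

0.297


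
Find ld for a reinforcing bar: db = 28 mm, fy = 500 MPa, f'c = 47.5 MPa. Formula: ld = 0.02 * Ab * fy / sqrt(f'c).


Ab = pi * 28^2 / 4 = 615.752 mm2
ld = 0.02 * 615.752 * 500 / sqrt(47.5)
= 893.4 mm

893.4


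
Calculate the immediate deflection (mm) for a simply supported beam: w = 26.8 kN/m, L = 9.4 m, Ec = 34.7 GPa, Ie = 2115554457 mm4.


Convert: L = 9.4 m = 9400 mm, Ec = 34.7 GPa = 34700 MPa
delta = 5 * 26.8 * 9400^4 / (384 * 34700 * 2115554457)
= 37.11 mm

37.11


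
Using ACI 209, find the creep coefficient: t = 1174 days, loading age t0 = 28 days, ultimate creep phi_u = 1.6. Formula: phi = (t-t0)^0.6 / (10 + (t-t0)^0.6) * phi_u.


dt = 1174 - 28 = 1146
phi = 1146^0.6 / (10 + 1146^0.6) * 1.6
= 1.396

1.396


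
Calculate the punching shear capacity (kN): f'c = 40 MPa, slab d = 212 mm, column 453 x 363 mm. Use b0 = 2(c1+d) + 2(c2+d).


b0 = 2*(453 + 212) + 2*(363 + 212) = 2480 mm
Vc = 0.33 * sqrt(40) * 2480 * 212 / 1000
= 1097.32 kN

1097.32


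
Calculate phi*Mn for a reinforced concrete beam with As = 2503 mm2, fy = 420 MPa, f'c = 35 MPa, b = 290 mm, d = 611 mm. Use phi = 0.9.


a = As * fy / (0.85 * f'c * b)
= 2503 * 420 / (0.85 * 35 * 290)
= 121.8499 mm
Mn = As * fy * (d - a/2) / 10^6
= 578.2719 kN-m
phi*Mn = 0.9 * 578.2719 = 520.44 kN-m

520.44


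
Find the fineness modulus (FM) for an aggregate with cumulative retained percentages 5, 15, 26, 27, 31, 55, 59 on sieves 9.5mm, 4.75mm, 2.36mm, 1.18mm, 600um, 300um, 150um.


FM = sum(cumulative % retained) / 100
= 218 / 100
= 2.18

2.18


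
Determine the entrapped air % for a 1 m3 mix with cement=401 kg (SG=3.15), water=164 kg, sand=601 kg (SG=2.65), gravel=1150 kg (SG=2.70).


Vol cement = 401 / (3.15 * 1000) = 0.127302 m3
Vol water = 164 / 1000 = 0.164 m3
Vol sand = 601 / (2.65 * 1000) = 0.226792 m3
Vol gravel = 1150 / (2.70 * 1000) = 0.425926 m3
Total solid + water volume = 0.94402 m3
Air = (1 - 0.94402) * 100 = 5.6%

5.6


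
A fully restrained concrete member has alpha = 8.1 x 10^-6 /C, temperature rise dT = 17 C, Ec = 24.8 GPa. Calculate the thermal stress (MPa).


sigma = alpha * dT * Ec
= 8.1e-6 * 17 * 24.8 * 1000
= 3.415 MPa

3.415


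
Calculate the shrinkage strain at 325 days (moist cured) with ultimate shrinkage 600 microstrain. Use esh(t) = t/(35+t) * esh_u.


esh(325) = 325 / (35 + 325) * 600
= 325 / 360 * 600
= 541.7 microstrain

541.7


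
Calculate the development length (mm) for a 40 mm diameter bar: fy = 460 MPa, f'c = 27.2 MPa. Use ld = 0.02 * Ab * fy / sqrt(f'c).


Ab = pi * 40^2 / 4 = 1256.637 mm2
ld = 0.02 * 1256.637 * 460 / sqrt(27.2)
= 2216.7 mm

2216.7


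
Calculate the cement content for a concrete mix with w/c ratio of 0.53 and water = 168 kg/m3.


Cement = water / (w/c)
= 168 / 0.53
= 317.0 kg/m3

317.0


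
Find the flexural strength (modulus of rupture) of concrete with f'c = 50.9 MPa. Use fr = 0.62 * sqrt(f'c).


fr = 0.62 * sqrt(50.9)
= 4.423 MPa

4.423


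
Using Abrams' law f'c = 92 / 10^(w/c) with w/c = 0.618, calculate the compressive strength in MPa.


f'c = 92 / 10^0.618
= 92 / 4.15
= 22.17 MPa

22.17


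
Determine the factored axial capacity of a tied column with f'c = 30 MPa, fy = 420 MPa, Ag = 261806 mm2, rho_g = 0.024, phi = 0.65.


Ast = rho * Ag = 0.024 * 261806 = 6283.344 mm2
phi*Pn = 0.65 * 0.80 * (0.85 * 30 * (261806 - 6283.344) + 420 * 6283.344) / 1000
= 4760.51 kN

4760.51


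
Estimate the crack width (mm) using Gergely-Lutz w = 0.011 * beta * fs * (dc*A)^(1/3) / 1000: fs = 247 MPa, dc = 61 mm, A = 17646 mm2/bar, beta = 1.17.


w = 0.011 * beta * fs * (dc * A)^(1/3) / 1000
= 0.011 * 1.17 * 247 * (61 * 17646)^(1/3) / 1000
= 0.326 mm

0.326


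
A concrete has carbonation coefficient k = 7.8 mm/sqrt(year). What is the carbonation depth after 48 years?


depth = k * sqrt(t)
= 7.8 * sqrt(48)
= 54.04 mm

54.04


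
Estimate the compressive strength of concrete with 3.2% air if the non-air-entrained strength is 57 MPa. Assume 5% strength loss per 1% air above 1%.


Strength loss = (3.2 - 1) * 5 = 11.0%
f'c = 57 * (1 - 11.0/100)
= 50.73 MPa

50.73


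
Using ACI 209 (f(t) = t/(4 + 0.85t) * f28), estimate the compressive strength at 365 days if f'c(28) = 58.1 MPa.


f(365) = 365 / (4 + 0.85 * 365) * 58.1
= 365 / 314.25 * 58.1
= 67.48 MPa

67.48


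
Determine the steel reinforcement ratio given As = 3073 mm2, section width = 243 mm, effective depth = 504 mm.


rho = As / (b * d)
= 3073 / (243 * 504)
= 0.0251

0.0251


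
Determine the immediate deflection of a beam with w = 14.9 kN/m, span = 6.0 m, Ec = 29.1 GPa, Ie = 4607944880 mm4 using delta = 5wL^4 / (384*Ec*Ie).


Convert: L = 6.0 m = 6000 mm, Ec = 29.1 GPa = 29100 MPa
delta = 5 * 14.9 * 6000^4 / (384 * 29100 * 4607944880)
= 1.88 mm

1.88


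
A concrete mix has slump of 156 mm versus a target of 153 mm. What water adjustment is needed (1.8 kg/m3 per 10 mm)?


Difference = 153 - 156 = -3 mm
Water adjustment = -3 * 1.8 / 10 = -0.5 kg/m3

-0.5


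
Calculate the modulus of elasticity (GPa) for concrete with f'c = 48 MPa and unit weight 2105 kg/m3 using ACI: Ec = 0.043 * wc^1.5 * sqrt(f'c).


Ec = 0.043 * 2105^1.5 * sqrt(48) / 1000
= 28.77 GPa

28.77


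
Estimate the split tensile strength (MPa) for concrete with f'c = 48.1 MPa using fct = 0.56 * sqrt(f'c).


fct = 0.56 * sqrt(48.1)
= 0.56 * 6.935
= 3.884 MPa

3.884


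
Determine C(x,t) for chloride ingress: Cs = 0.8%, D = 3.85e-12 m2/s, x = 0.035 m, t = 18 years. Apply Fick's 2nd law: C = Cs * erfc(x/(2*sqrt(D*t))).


t_seconds = 18 * 365.25 * 24 * 3600 = 568036800.0 s
arg = 0.035 / (2 * sqrt(3.85e-12 * 568036800.0))
= 0.3742
erfc(0.3742) = 0.5967
C = 0.8 * 0.5967 = 0.4773%

0.4773


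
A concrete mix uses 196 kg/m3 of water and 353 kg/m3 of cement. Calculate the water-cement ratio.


w/c = water / cement
w/c = 196 / 353 = 0.555

0.555


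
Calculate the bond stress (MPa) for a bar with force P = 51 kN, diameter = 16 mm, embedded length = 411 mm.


u = P / (pi * db * ld)
= 51 * 1000 / (pi * 16 * 411)
= 2.469 MPa

2.469


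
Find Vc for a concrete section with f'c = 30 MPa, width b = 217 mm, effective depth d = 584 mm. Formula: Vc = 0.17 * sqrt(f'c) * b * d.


Vc = 0.17 * sqrt(30) * 217 * 584 / 1000
= 118.0 kN

118.0


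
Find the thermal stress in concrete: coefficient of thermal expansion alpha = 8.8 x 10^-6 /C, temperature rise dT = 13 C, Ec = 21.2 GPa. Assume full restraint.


sigma = alpha * dT * Ec
= 8.8e-6 * 13 * 21.2 * 1000
= 2.425 MPa

2.425


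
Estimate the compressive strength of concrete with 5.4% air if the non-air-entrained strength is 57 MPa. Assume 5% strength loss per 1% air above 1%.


Strength loss = (5.4 - 1) * 5 = 22.0%
f'c = 57 * (1 - 22.0/100)
= 44.46 MPa

44.46


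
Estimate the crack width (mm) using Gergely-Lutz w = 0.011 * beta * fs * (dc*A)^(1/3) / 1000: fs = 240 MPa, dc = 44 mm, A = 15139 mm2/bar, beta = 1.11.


w = 0.011 * beta * fs * (dc * A)^(1/3) / 1000
= 0.011 * 1.11 * 240 * (44 * 15139)^(1/3) / 1000
= 0.256 mm

0.256


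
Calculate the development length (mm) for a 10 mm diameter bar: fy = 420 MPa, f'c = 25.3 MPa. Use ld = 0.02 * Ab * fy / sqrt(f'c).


Ab = pi * 10^2 / 4 = 78.54 mm2
ld = 0.02 * 78.54 * 420 / sqrt(25.3)
= 131.2 mm

131.2


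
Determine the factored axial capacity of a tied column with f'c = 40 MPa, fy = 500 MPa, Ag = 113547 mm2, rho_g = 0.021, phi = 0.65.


Ast = rho * Ag = 0.021 * 113547 = 2384.487 mm2
phi*Pn = 0.65 * 0.80 * (0.85 * 40 * (113547 - 2384.487) + 500 * 2384.487) / 1000
= 2585.32 kN

2585.32


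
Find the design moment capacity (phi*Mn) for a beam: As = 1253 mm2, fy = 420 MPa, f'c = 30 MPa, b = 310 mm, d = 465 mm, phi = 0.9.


a = As * fy / (0.85 * f'c * b)
= 1253 * 420 / (0.85 * 30 * 310)
= 66.5731 mm
Mn = As * fy * (d - a/2) / 10^6
= 227.1935 kN-m
phi*Mn = 0.9 * 227.1935 = 204.47 kN-m

204.47


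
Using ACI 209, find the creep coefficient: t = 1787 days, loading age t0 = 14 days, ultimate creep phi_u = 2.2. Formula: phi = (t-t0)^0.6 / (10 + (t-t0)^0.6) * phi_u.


dt = 1787 - 14 = 1773
phi = 1773^0.6 / (10 + 1773^0.6) * 2.2
= 1.978

1.978


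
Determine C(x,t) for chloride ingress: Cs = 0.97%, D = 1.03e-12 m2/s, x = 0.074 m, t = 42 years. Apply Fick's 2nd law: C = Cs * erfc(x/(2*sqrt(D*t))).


t_seconds = 42 * 365.25 * 24 * 3600 = 1325419200.0 s
arg = 0.074 / (2 * sqrt(1.03e-12 * 1325419200.0))
= 1.0014
erfc(1.0014) = 0.1567
C = 0.97 * 0.1567 = 0.152%

0.152
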